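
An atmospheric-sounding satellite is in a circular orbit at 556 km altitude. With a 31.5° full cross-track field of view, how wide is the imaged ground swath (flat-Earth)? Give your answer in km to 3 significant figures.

314 km

Half-angle = 31.5°/2 = 15.75°.
Swath width ≈ 2h·tan(θ/2) = 2 × 556 × tan(15.75°) = 313.6 km.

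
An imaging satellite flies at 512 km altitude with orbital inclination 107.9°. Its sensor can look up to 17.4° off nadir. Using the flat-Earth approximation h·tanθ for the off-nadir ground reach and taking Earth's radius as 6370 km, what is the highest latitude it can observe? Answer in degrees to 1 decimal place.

Retrograde orbit: the ground track reaches ±(180° − i) = ±(180 − 107.9) = ±72.1°.
Sensor half-swath on the ground ≈ 512·tan(17.4°) = 160 km = 1.44° of latitude.
Maximum observable latitude ≈ 72.1 + 1.44 = 73.5°.

73.5°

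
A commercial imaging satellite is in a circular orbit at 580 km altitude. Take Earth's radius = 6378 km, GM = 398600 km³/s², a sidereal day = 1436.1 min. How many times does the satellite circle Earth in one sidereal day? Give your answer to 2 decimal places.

14.92

Semi-major axis a = 6378 + 580 = 6958 km. Period T = 2π√(a³/μ) = 2π√(6958³/398600) = 5776.1 s = 96.27 min.
Orbits per sidereal day = 86166 / 5776.1 = 14.918.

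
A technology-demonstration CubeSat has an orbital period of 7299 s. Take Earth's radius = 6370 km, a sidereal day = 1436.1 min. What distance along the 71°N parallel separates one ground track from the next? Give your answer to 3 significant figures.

1100 km

Node shift per orbit = (7299.0/86166) × 360° = 30.50°.
Equatorial spacing = 30.50 × 111.2 km/° = 3390 km.
At 71° latitude, spacing = 3390 × cos(71°) = 1104 km.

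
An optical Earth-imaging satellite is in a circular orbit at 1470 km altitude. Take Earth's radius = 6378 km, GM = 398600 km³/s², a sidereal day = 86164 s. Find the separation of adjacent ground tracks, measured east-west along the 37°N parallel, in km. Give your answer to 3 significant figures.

2570 km

Semi-major axis a = 6378 + 1470 = 7848 km. Period T = 2π√(a³/μ) = 2π√(7848³/398600) = 6919.1 s = 115.32 min.
Node shift per orbit = (6919.1/86164) × 360° = 28.91°.
Equatorial spacing = 28.91 × 111.3 km/° = 3218 km.
At 37° latitude, spacing = 3218 × cos(37°) = 2570 km.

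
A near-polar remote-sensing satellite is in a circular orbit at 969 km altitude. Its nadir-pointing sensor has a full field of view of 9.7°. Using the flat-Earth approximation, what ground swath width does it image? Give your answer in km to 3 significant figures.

Half-angle = 9.7°/2 = 4.85°.
Swath width ≈ 2h·tan(θ/2) = 2 × 969 × tan(4.85°) = 164.4 km.

164 km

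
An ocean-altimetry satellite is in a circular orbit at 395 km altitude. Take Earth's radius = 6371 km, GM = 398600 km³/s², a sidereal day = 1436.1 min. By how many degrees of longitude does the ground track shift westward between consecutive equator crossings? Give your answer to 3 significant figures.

23.1°

Semi-major axis a = 6371 + 395 = 6766 km. Period T = 2π√(a³/μ) = 2π√(6766³/398600) = 5538.7 s = 92.31 min.
During one orbit Earth rotates (5538.7 / 86166) × 360° = 23.14°.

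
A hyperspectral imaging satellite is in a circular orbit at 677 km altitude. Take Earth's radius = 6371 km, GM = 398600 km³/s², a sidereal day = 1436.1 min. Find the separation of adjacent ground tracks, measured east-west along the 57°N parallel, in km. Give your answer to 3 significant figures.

Semi-major axis a = 6371 + 677 = 7048 km. Period T = 2π√(a³/μ) = 2π√(7048³/398600) = 5888.6 s = 98.14 min.
Node shift per orbit = (5888.6/86166) × 360° = 24.60°.
Equatorial spacing = 24.60 × 111.2 km/° = 2736 km.
At 57° latitude, spacing = 2736 × cos(57°) = 1490 km.

1490 km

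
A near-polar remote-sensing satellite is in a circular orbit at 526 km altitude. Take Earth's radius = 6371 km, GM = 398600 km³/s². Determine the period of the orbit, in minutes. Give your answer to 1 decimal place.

95.0 min

Semi-major axis a = 6371 + 526 = 6897 km. Period T = 2π√(a³/μ) = 2π√(6897³/398600) = 5700.4 s = 95.01 min.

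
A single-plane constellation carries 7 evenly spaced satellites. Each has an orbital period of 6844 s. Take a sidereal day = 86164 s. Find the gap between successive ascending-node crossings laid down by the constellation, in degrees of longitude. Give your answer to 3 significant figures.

Single-satellite node shift = (6844.0/86164) × 360° = 28.59°.
With 7 satellites evenly phased, successive equator crossings are 28.59/7 = 4.085° apart.

4.08°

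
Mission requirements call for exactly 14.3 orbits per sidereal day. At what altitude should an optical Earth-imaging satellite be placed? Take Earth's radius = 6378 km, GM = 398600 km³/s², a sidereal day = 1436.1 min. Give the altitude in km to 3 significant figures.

779 km

Required period T = 86166 / 14.3 = 6025.6 s.
From T = 2π√(a³/μ): a = (μ T²/4π²)^(1/3) = (398600 × 6025.6² / 4π²)^(1/3) = 7157 km.
Altitude h = a − R = 7157 − 6378 = 779 km.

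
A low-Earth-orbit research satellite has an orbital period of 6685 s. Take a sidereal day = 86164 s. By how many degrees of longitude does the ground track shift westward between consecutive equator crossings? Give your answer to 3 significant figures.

During one orbit Earth rotates (6685.0 / 86164) × 360° = 27.93°.

27.9°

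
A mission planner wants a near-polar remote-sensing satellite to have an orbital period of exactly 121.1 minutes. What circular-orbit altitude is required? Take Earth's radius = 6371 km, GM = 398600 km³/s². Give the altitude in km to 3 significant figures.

1740 km

T = 121.1 min = 7266.0 s.
From T = 2π√(a³/μ): a = (μ T²/4π²)^(1/3) = (398600 × 7266.0² / 4π²)^(1/3) = 8108 km.
Altitude h = a − R = 8108 − 6371 = 1737 km.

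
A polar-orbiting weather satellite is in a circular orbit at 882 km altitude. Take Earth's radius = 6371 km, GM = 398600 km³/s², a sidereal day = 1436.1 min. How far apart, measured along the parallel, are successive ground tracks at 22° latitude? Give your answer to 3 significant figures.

2650 km

Semi-major axis a = 6371 + 882 = 7253 km. Period T = 2π√(a³/μ) = 2π√(7253³/398600) = 6147.3 s = 102.46 min.
Node shift per orbit = (6147.3/86166) × 360° = 25.68°.
Equatorial spacing = 25.68 × 111.2 km/° = 2856 km.
At 22° latitude, spacing = 2856 × cos(22°) = 2648 km.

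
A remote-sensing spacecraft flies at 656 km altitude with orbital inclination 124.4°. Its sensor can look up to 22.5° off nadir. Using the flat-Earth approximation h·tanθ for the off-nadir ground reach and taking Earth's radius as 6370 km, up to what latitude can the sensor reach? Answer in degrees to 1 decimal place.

58.0°

Retrograde orbit: the ground track reaches ±(180° − i) = ±(180 − 124.4) = ±55.6°.
Sensor half-swath on the ground ≈ 656·tan(22.5°) = 272 km = 2.44° of latitude.
Maximum observable latitude ≈ 55.6 + 2.44 = 58.0°.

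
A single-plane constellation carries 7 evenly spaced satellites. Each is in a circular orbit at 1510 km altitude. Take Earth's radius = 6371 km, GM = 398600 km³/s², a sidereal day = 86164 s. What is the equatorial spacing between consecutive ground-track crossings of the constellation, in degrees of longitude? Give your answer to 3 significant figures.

Semi-major axis a = 6371 + 1510 = 7881 km. Period T = 2π√(a³/μ) = 2π√(7881³/398600) = 6962.8 s = 116.05 min.
Single-satellite node shift = (6962.8/86164) × 360° = 29.09°.
With 7 satellites evenly phased, successive equator crossings are 29.09/7 = 4.156° apart.

4.16°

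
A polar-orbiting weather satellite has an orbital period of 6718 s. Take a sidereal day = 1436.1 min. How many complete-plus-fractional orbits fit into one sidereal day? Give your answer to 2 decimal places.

12.83

Orbits per sidereal day = 86166 / 6718.0 = 12.826.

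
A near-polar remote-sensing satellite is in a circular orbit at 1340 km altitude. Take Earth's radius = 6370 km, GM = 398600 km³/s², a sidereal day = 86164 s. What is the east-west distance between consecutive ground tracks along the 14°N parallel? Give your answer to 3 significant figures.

3040 km

Semi-major axis a = 6370 + 1340 = 7710 km. Period T = 2π√(a³/μ) = 2π√(7710³/398600) = 6737.4 s = 112.29 min.
Node shift per orbit = (6737.4/86164) × 360° = 28.15°.
Equatorial spacing = 28.15 × 111.2 km/° = 3130 km.
At 14° latitude, spacing = 3130 × cos(14°) = 3037 km.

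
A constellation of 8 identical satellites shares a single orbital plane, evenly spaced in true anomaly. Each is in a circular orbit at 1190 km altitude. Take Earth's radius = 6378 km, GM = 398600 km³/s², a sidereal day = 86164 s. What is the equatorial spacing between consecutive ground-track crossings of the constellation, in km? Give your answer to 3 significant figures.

381 km

Semi-major axis a = 6378 + 1190 = 7568 km. Period T = 2π√(a³/μ) = 2π√(7568³/398600) = 6552.1 s = 109.20 min.
Single-satellite node shift = (6552.1/86164) × 360° = 27.38°.
With 8 satellites evenly phased, successive equator crossings are 27.38/8 = 3.422° apart.
That is 3.422 × 111.3 = 381 km at the equator.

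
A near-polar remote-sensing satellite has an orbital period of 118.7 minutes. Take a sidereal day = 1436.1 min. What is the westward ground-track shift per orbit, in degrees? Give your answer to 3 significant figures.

T = 118.7 min = 7122.0 s.
During one orbit Earth rotates (7122.0 / 86166) × 360° = 29.76°.

29.8°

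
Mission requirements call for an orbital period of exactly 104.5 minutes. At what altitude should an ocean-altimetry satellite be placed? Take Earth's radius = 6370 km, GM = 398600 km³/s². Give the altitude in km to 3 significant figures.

979 km

T = 104.5 min = 6270.0 s.
From T = 2π√(a³/μ): a = (μ T²/4π²)^(1/3) = (398600 × 6270.0² / 4π²)^(1/3) = 7349 km.
Altitude h = a − R = 7349 − 6370 = 979 km.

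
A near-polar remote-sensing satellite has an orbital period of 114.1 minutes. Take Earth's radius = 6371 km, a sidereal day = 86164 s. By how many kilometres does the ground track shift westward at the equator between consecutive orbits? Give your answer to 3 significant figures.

T = 114.1 min = 6846.0 s.
During one orbit Earth rotates (6846.0 / 86164) × 360° = 28.60°.
At the equator that is 28.60° × (2π·6371/360) km/° = 28.60 × 111.2 = 3181 km.

3180 km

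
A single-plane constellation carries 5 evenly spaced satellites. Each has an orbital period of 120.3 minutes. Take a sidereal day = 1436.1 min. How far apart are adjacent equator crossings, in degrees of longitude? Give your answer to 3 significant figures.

6.03°

T = 120.3 min = 7218.0 s.
Single-satellite node shift = (7218.0/86166) × 360° = 30.16°.
With 5 satellites evenly phased, successive equator crossings are 30.16/5 = 6.031° apart.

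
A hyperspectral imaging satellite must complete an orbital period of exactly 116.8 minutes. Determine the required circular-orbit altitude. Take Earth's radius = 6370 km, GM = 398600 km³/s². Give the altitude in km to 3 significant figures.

T = 116.8 min = 7008.0 s.
From T = 2π√(a³/μ): a = (μ T²/4π²)^(1/3) = (398600 × 7008.0² / 4π²)^(1/3) = 7915 km.
Altitude h = a − R = 7915 − 6370 = 1545 km.

1550 km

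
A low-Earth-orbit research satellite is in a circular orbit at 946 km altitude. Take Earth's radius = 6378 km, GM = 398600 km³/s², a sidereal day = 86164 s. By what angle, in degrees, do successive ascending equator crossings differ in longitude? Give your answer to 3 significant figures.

26.1°

Semi-major axis a = 6378 + 946 = 7324 km. Period T = 2π√(a³/μ) = 2π√(7324³/398600) = 6237.8 s = 103.96 min.
During one orbit Earth rotates (6237.8 / 86164) × 360° = 26.06°.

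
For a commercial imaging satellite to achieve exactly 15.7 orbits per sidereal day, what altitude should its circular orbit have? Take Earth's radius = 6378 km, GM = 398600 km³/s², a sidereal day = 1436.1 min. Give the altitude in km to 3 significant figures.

Required period T = 86166 / 15.7 = 5488.3 s.
From T = 2π√(a³/μ): a = (μ T²/4π²)^(1/3) = (398600 × 5488.3² / 4π²)^(1/3) = 6725 km.
Altitude h = a − R = 6725 − 6378 = 347 km.

347 km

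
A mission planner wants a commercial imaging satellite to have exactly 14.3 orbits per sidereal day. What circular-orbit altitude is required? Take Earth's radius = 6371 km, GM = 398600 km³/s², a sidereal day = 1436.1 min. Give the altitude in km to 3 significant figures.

Required period T = 86166 / 14.3 = 6025.6 s.
From T = 2π√(a³/μ): a = (μ T²/4π²)^(1/3) = (398600 × 6025.6² / 4π²)^(1/3) = 7157 km.
Altitude h = a − R = 7157 − 6371 = 786 km.

786 km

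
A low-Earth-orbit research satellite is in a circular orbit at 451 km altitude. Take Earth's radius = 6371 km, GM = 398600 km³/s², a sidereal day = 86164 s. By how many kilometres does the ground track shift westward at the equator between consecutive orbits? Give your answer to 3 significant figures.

Semi-major axis a = 6371 + 451 = 6822 km. Period T = 2π√(a³/μ) = 2π√(6822³/398600) = 5607.6 s = 93.46 min.
During one orbit Earth rotates (5607.6 / 86164) × 360° = 23.43°.
At the equator that is 23.43° × (2π·6371/360) km/° = 23.43 × 111.2 = 2605 km.

2610 km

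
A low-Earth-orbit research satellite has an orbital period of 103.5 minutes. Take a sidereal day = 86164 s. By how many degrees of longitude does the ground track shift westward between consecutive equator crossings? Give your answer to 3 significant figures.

25.9°

T = 103.5 min = 6210.0 s.
During one orbit Earth rotates (6210.0 / 86164) × 360° = 25.95°.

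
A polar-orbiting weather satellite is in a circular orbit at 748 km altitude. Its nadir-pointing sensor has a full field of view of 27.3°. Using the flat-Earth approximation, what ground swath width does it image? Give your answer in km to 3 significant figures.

363 km

Half-angle = 27.3°/2 = 13.65°.
Swath width ≈ 2h·tan(θ/2) = 2 × 748 × tan(13.65°) = 363.3 km.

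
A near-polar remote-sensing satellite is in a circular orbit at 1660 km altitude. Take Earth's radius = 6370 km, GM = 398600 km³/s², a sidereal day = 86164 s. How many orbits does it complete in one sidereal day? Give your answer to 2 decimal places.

Semi-major axis a = 6370 + 1660 = 8030 km. Period T = 2π√(a³/μ) = 2π√(8030³/398600) = 7161.2 s = 119.35 min.
Orbits per sidereal day = 86164 / 7161.2 = 12.032.

12.03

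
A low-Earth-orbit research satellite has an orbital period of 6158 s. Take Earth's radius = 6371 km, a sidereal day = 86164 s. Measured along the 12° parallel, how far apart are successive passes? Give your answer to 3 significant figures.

Node shift per orbit = (6158.0/86164) × 360° = 25.73°.
Equatorial spacing = 25.73 × 111.2 km/° = 2861 km.
At 12° latitude, spacing = 2861 × cos(12°) = 2798 km.

2800 km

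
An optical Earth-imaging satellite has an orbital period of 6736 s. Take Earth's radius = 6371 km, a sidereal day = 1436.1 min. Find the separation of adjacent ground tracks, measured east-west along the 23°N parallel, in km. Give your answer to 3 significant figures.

2880 km

Node shift per orbit = (6736.0/86166) × 360° = 28.14°.
Equatorial spacing = 28.14 × 111.2 km/° = 3129 km.
At 23° latitude, spacing = 3129 × cos(23°) = 2881 km.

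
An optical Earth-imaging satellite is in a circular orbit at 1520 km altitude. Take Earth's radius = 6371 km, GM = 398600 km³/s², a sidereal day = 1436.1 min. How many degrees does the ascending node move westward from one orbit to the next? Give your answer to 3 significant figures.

29.1°

Semi-major axis a = 6371 + 1520 = 7891 km. Period T = 2π√(a³/μ) = 2π√(7891³/398600) = 6976.0 s = 116.27 min.
During one orbit Earth rotates (6976.0 / 86166) × 360° = 29.15°.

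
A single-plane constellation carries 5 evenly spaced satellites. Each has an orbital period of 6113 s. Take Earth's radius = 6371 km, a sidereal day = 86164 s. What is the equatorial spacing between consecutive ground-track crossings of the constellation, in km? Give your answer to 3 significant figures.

568 km

Single-satellite node shift = (6113.0/86164) × 360° = 25.54°.
With 5 satellites evenly phased, successive equator crossings are 25.54/5 = 5.108° apart.
That is 5.108 × 111.2 = 568 km at the equator.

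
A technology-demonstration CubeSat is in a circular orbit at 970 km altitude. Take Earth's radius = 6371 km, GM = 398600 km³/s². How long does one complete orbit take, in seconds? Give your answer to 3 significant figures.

6260 seconds

Semi-major axis a = 6371 + 970 = 7341 km. Period T = 2π√(a³/μ) = 2π√(7341³/398600) = 6259.6 s = 104.33 min.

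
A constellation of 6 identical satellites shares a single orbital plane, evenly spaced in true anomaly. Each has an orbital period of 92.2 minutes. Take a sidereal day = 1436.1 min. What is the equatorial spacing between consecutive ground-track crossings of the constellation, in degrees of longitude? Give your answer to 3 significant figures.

T = 92.2 min = 5532.0 s.
Single-satellite node shift = (5532.0/86166) × 360° = 23.11°.
With 6 satellites evenly phased, successive equator crossings are 23.11/6 = 3.852° apart.

3.85°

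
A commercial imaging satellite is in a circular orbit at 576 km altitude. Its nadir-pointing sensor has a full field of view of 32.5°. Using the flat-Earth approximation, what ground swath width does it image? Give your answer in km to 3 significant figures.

336 km

Half-angle = 32.5°/2 = 16.25°.
Swath width ≈ 2h·tan(θ/2) = 2 × 576 × tan(16.25°) = 335.8 km.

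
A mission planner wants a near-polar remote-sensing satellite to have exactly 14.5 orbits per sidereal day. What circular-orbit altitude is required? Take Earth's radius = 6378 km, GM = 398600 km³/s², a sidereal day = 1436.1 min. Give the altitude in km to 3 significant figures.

Required period T = 86166 / 14.5 = 5942.5 s.
From T = 2π√(a³/μ): a = (μ T²/4π²)^(1/3) = (398600 × 5942.5² / 4π²)^(1/3) = 7091 km.
Altitude h = a − R = 7091 − 6378 = 713 km.

713 km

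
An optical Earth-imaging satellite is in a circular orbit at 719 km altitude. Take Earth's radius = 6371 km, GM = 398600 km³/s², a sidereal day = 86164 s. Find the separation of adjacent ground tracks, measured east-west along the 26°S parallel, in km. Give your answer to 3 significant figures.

Semi-major axis a = 6371 + 719 = 7090 km. Period T = 2π√(a³/μ) = 2π√(7090³/398600) = 5941.3 s = 99.02 min.
Node shift per orbit = (5941.3/86164) × 360° = 24.82°.
Equatorial spacing = 24.82 × 111.2 km/° = 2760 km.
At 26° latitude, spacing = 2760 × cos(26°) = 2481 km.

2480 km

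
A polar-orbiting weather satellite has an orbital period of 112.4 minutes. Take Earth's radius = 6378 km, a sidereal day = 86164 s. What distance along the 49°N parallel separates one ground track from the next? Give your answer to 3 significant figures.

2060 km

T = 112.4 min = 6744.0 s.
Node shift per orbit = (6744.0/86164) × 360° = 28.18°.
Equatorial spacing = 28.18 × 111.3 km/° = 3137 km.
At 49° latitude, spacing = 3137 × cos(49°) = 2058 km.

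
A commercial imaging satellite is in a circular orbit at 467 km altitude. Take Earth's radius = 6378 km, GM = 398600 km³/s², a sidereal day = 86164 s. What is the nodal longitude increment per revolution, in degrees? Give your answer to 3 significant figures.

Semi-major axis a = 6378 + 467 = 6845 km. Period T = 2π√(a³/μ) = 2π√(6845³/398600) = 5636.0 s = 93.93 min.
During one orbit Earth rotates (5636.0 / 86164) × 360° = 23.55°.

23.5°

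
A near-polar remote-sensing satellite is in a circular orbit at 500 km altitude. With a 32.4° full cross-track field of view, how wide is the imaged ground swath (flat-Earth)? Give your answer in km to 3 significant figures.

291 km

Half-angle = 32.4°/2 = 16.2°.
Swath width ≈ 2h·tan(θ/2) = 2 × 500 × tan(16.2°) = 290.5 km.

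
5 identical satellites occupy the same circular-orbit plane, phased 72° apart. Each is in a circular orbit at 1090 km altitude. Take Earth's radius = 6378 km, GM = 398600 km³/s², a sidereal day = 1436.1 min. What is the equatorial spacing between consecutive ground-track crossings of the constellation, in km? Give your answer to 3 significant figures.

Semi-major axis a = 6378 + 1090 = 7468 km. Period T = 2π√(a³/μ) = 2π√(7468³/398600) = 6422.7 s = 107.05 min.
Single-satellite node shift = (6422.7/86166) × 360° = 26.83°.
With 5 satellites evenly phased, successive equator crossings are 26.83/5 = 5.367° apart.
That is 5.367 × 111.3 = 597 km at the equator.

597 km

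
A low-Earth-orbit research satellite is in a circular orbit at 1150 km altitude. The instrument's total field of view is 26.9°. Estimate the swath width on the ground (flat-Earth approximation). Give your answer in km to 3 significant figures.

550 km

Half-angle = 26.9°/2 = 13.45°.
Swath width ≈ 2h·tan(θ/2) = 2 × 1150 × tan(13.45°) = 550.1 km.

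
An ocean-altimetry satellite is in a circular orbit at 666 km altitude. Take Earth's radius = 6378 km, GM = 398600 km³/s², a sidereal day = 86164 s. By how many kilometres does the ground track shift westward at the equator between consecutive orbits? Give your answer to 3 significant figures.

Semi-major axis a = 6378 + 666 = 7044 km. Period T = 2π√(a³/μ) = 2π√(7044³/398600) = 5883.6 s = 98.06 min.
During one orbit Earth rotates (5883.6 / 86164) × 360° = 24.58°.
At the equator that is 24.58° × (2π·6378/360) km/° = 24.58 × 111.3 = 2736 km.

2740 km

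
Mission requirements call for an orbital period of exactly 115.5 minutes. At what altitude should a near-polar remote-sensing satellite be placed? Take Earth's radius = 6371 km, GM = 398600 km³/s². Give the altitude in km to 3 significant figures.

T = 115.5 min = 6930.0 s.
From T = 2π√(a³/μ): a = (μ T²/4π²)^(1/3) = (398600 × 6930.0² / 4π²)^(1/3) = 7856 km.
Altitude h = a − R = 7856 − 6371 = 1485 km.

1490 km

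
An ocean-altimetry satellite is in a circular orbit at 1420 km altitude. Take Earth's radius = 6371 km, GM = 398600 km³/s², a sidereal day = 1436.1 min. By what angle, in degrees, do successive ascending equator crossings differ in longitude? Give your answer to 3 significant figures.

Semi-major axis a = 6371 + 1420 = 7791 km. Period T = 2π√(a³/μ) = 2π√(7791³/398600) = 6843.9 s = 114.06 min.
During one orbit Earth rotates (6843.9 / 86166) × 360° = 28.59°.

28.6°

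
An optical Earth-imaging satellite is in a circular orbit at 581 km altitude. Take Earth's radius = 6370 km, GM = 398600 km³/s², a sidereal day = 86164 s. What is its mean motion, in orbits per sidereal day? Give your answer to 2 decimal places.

14.94

Semi-major axis a = 6370 + 581 = 6951 km. Period T = 2π√(a³/μ) = 2π√(6951³/398600) = 5767.4 s = 96.12 min.
Orbits per sidereal day = 86164 / 5767.4 = 14.940.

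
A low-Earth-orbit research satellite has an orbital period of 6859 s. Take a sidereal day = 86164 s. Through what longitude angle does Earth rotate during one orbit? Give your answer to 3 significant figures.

During one orbit Earth rotates (6859.0 / 86164) × 360° = 28.66°.

28.7°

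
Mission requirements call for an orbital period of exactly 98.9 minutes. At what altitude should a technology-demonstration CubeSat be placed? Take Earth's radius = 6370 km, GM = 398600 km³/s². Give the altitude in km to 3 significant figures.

T = 98.9 min = 5934.0 s.
From T = 2π√(a³/μ): a = (μ T²/4π²)^(1/3) = (398600 × 5934.0² / 4π²)^(1/3) = 7084 km.
Altitude h = a − R = 7084 − 6370 = 714 km.

714 km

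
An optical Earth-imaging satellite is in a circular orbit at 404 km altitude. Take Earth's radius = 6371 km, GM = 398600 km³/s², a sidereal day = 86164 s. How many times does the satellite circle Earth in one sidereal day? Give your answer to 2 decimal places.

15.53

Semi-major axis a = 6371 + 404 = 6775 km. Period T = 2π√(a³/μ) = 2π√(6775³/398600) = 5549.8 s = 92.50 min.
Orbits per sidereal day = 86164 / 5549.8 = 15.526.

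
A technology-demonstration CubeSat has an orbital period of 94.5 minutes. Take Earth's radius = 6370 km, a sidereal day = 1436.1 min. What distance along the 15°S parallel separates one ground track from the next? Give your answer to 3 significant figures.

T = 94.5 min = 5670.0 s.
Node shift per orbit = (5670.0/86166) × 360° = 23.69°.
Equatorial spacing = 23.69 × 111.2 km/° = 2634 km.
At 15° latitude, spacing = 2634 × cos(15°) = 2544 km.

2540 km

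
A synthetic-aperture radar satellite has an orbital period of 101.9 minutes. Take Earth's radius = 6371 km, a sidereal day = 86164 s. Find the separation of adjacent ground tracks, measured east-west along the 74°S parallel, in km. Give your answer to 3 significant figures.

T = 101.9 min = 6114.0 s.
Node shift per orbit = (6114.0/86164) × 360° = 25.54°.
Equatorial spacing = 25.54 × 111.2 km/° = 2840 km.
At 74° latitude, spacing = 2840 × cos(74°) = 783 km.

783 km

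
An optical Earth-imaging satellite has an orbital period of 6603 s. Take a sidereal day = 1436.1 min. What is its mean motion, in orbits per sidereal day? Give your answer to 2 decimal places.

13.05

Orbits per sidereal day = 86166 / 6603.0 = 13.050.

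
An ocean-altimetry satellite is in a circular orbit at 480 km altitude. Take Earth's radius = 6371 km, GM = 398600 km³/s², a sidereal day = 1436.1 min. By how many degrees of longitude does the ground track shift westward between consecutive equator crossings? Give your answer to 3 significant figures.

Semi-major axis a = 6371 + 480 = 6851 km. Period T = 2π√(a³/μ) = 2π√(6851³/398600) = 5643.4 s = 94.06 min.
During one orbit Earth rotates (5643.4 / 86166) × 360° = 23.58°.

23.6°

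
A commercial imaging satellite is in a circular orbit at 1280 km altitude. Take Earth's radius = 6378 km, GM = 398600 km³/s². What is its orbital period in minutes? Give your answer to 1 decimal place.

111.2 min

Semi-major axis a = 6378 + 1280 = 7658 km. Period T = 2π√(a³/μ) = 2π√(7658³/398600) = 6669.4 s = 111.16 min.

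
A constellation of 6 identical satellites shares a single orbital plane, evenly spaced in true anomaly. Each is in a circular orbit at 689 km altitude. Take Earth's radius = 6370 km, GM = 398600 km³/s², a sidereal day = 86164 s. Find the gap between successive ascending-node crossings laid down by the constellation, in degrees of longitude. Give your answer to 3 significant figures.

Semi-major axis a = 6370 + 689 = 7059 km. Period T = 2π√(a³/μ) = 2π√(7059³/398600) = 5902.4 s = 98.37 min.
Single-satellite node shift = (5902.4/86164) × 360° = 24.66°.
With 6 satellites evenly phased, successive equator crossings are 24.66/6 = 4.110° apart.

4.11°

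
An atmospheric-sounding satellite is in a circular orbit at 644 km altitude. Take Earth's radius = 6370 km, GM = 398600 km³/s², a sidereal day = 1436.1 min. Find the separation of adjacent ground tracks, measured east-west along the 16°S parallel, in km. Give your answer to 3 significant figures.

2610 km

Semi-major axis a = 6370 + 644 = 7014 km. Period T = 2π√(a³/μ) = 2π√(7014³/398600) = 5846.0 s = 97.43 min.
Node shift per orbit = (5846.0/86166) × 360° = 24.42°.
Equatorial spacing = 24.42 × 111.2 km/° = 2715 km.
At 16° latitude, spacing = 2715 × cos(16°) = 2610 km.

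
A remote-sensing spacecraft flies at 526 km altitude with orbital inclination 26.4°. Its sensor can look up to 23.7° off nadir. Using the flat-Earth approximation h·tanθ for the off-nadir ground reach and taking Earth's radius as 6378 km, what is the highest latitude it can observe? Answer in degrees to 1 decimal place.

For a prograde orbit the ground track reaches latitude ±i = ±26.4°.
Sensor half-swath on the ground ≈ 526·tan(23.7°) = 231 km = 2.07° of latitude.
Maximum observable latitude ≈ 26.4 + 2.07 = 28.5°.

28.5°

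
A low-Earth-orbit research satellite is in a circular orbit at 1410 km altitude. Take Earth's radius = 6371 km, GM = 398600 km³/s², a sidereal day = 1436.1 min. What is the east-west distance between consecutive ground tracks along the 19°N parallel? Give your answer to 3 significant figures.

3000 km

Semi-major axis a = 6371 + 1410 = 7781 km. Period T = 2π√(a³/μ) = 2π√(7781³/398600) = 6830.7 s = 113.84 min.
Node shift per orbit = (6830.7/86166) × 360° = 28.54°.
Equatorial spacing = 28.54 × 111.2 km/° = 3173 km.
At 19° latitude, spacing = 3173 × cos(19°) = 3000 km.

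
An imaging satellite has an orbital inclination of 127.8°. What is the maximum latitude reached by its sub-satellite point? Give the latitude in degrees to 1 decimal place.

Retrograde orbit: the ground track reaches ±(180° − i) = ±(180 − 127.8) = ±52.2°.

52.2°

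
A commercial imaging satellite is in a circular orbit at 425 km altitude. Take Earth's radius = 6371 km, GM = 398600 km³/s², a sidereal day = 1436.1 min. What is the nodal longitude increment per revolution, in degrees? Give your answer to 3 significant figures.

Semi-major axis a = 6371 + 425 = 6796 km. Period T = 2π√(a³/μ) = 2π√(6796³/398600) = 5575.6 s = 92.93 min.
During one orbit Earth rotates (5575.6 / 86166) × 360° = 23.29°.

23.3°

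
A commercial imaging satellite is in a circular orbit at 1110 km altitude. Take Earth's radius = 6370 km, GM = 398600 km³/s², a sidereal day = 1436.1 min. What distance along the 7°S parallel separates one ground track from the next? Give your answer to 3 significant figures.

Semi-major axis a = 6370 + 1110 = 7480 km. Period T = 2π√(a³/μ) = 2π√(7480³/398600) = 6438.2 s = 107.30 min.
Node shift per orbit = (6438.2/86166) × 360° = 26.90°.
Equatorial spacing = 26.90 × 111.2 km/° = 2991 km.
At 7° latitude, spacing = 2991 × cos(7°) = 2968 km.

2970 km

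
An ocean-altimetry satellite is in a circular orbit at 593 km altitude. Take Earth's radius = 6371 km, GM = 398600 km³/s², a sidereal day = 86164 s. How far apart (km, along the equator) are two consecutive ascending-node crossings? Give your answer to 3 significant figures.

2690 km

Semi-major axis a = 6371 + 593 = 6964 km. Period T = 2π√(a³/μ) = 2π√(6964³/398600) = 5783.6 s = 96.39 min.
During one orbit Earth rotates (5783.6 / 86164) × 360° = 24.16°.
At the equator that is 24.16° × (2π·6371/360) km/° = 24.16 × 111.2 = 2687 km.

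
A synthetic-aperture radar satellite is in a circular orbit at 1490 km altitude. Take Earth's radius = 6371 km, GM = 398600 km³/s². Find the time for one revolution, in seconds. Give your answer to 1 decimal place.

Semi-major axis a = 6371 + 1490 = 7861 km. Period T = 2π√(a³/μ) = 2π√(7861³/398600) = 6936.3 s = 115.61 min.

6936.3 seconds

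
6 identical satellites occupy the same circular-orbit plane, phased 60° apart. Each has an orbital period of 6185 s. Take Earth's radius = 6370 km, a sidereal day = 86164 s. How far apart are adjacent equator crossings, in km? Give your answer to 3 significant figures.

Single-satellite node shift = (6185.0/86164) × 360° = 25.84°.
With 6 satellites evenly phased, successive equator crossings are 25.84/6 = 4.307° apart.
That is 4.307 × 111.2 = 479 km at the equator.

479 km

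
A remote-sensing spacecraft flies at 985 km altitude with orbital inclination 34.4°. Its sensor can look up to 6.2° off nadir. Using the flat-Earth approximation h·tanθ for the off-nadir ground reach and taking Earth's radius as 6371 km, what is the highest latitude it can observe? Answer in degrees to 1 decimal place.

35.4°

For a prograde orbit the ground track reaches latitude ±i = ±34.4°.
Sensor half-swath on the ground ≈ 985·tan(6.2°) = 107 km = 0.96° of latitude.
Maximum observable latitude ≈ 34.4 + 0.96 = 35.4°.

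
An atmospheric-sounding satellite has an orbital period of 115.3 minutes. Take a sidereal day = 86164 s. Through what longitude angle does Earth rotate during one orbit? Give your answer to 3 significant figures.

T = 115.3 min = 6918.0 s.
During one orbit Earth rotates (6918.0 / 86164) × 360° = 28.90°.

28.9°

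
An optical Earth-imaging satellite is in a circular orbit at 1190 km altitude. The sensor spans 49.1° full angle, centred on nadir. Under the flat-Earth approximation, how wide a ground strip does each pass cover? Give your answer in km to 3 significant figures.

Half-angle = 49.1°/2 = 24.55°.
Swath width ≈ 2h·tan(θ/2) = 2 × 1190 × tan(24.55°) = 1087.1 km.

1090 km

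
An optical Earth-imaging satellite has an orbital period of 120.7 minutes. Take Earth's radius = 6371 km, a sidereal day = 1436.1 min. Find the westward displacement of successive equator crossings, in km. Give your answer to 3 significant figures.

3360 km

T = 120.7 min = 7242.0 s.
During one orbit Earth rotates (7242.0 / 86166) × 360° = 30.26°.
At the equator that is 30.26° × (2π·6371/360) km/° = 30.26 × 111.2 = 3364 km.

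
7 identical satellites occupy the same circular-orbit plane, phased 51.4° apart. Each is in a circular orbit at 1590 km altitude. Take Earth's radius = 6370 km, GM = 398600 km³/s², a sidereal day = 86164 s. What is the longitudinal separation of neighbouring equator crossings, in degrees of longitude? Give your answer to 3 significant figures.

Semi-major axis a = 6370 + 1590 = 7960 km. Period T = 2π√(a³/μ) = 2π√(7960³/398600) = 7067.7 s = 117.80 min.
Single-satellite node shift = (7067.7/86164) × 360° = 29.53°.
With 7 satellites evenly phased, successive equator crossings are 29.53/7 = 4.219° apart.

4.22°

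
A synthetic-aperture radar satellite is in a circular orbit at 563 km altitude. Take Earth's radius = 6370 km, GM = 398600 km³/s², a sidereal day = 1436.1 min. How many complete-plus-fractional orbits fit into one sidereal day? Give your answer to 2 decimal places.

Semi-major axis a = 6370 + 563 = 6933 km. Period T = 2π√(a³/μ) = 2π√(6933³/398600) = 5745.0 s = 95.75 min.
Orbits per sidereal day = 86166 / 5745.0 = 14.998.

15.00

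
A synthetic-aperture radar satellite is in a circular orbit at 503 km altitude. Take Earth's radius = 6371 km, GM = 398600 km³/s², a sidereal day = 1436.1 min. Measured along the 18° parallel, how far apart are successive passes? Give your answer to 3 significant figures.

Semi-major axis a = 6371 + 503 = 6874 km. Period T = 2π√(a³/μ) = 2π√(6874³/398600) = 5671.9 s = 94.53 min.
Node shift per orbit = (5671.9/86166) × 360° = 23.70°.
Equatorial spacing = 23.70 × 111.2 km/° = 2635 km.
At 18° latitude, spacing = 2635 × cos(18°) = 2506 km.

2510 km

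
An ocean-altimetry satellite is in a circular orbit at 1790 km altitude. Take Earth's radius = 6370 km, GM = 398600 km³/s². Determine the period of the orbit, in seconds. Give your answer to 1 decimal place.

Semi-major axis a = 6370 + 1790 = 8160 km. Period T = 2π√(a³/μ) = 2π√(8160³/398600) = 7335.8 s = 122.26 min.

7335.8 seconds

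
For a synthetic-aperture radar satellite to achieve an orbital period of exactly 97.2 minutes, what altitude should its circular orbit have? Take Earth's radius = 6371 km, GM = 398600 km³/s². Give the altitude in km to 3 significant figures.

T = 97.2 min = 5832.0 s.
From T = 2π√(a³/μ): a = (μ T²/4π²)^(1/3) = (398600 × 5832.0² / 4π²)^(1/3) = 7003 km.
Altitude h = a − R = 7003 − 6371 = 632 km.

632 km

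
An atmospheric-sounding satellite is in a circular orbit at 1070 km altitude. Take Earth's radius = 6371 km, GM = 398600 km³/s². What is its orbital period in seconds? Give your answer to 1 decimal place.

Semi-major axis a = 6371 + 1070 = 7441 km. Period T = 2π√(a³/μ) = 2π√(7441³/398600) = 6387.9 s = 106.47 min.

6387.9 seconds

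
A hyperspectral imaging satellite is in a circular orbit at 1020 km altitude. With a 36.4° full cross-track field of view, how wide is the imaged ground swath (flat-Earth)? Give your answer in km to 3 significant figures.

Half-angle = 36.4°/2 = 18.2°.
Swath width ≈ 2h·tan(θ/2) = 2 × 1020 × tan(18.2°) = 670.7 km.

671 km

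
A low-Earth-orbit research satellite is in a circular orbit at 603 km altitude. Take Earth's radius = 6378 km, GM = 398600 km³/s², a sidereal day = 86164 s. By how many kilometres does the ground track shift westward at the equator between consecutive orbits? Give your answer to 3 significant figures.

Semi-major axis a = 6378 + 603 = 6981 km. Period T = 2π√(a³/μ) = 2π√(6981³/398600) = 5804.8 s = 96.75 min.
During one orbit Earth rotates (5804.8 / 86164) × 360° = 24.25°.
At the equator that is 24.25° × (2π·6378/360) km/° = 24.25 × 111.3 = 2700 km.

2700 km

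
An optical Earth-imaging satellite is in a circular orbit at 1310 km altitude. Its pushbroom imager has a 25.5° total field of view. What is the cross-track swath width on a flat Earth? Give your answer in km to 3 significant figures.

593 km

Half-angle = 25.5°/2 = 12.75°.
Swath width ≈ 2h·tan(θ/2) = 2 × 1310 × tan(12.75°) = 592.8 km.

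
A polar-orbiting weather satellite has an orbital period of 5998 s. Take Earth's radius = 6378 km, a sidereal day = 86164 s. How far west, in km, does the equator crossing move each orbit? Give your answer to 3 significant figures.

During one orbit Earth rotates (5998.0 / 86164) × 360° = 25.06°.
At the equator that is 25.06° × (2π·6378/360) km/° = 25.06 × 111.3 = 2790 km.

2790 km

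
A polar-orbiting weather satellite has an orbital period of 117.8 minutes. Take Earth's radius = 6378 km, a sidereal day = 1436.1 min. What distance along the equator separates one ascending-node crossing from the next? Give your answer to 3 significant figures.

T = 117.8 min = 7068.0 s.
During one orbit Earth rotates (7068.0 / 86166) × 360° = 29.53°.
At the equator that is 29.53° × (2π·6378/360) km/° = 29.53 × 111.3 = 3287 km.

3290 km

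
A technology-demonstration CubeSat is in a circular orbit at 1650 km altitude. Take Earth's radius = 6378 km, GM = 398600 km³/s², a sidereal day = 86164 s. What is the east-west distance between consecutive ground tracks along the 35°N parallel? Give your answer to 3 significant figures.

2730 km

Semi-major axis a = 6378 + 1650 = 8028 km. Period T = 2π√(a³/μ) = 2π√(8028³/398600) = 7158.5 s = 119.31 min.
Node shift per orbit = (7158.5/86164) × 360° = 29.91°.
Equatorial spacing = 29.91 × 111.3 km/° = 3329 km.
At 35° latitude, spacing = 3329 × cos(35°) = 2727 km.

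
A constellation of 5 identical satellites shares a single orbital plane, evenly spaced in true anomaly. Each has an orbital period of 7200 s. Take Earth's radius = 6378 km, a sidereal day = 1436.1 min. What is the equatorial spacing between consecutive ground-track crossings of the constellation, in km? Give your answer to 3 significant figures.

670 km

Single-satellite node shift = (7200.0/86166) × 360° = 30.08°.
With 5 satellites evenly phased, successive equator crossings are 30.08/5 = 6.016° apart.
That is 6.016 × 111.3 = 670 km at the equator.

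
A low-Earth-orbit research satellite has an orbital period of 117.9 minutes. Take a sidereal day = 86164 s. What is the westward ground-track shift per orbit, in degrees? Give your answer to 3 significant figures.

29.6°

T = 117.9 min = 7074.0 s.
During one orbit Earth rotates (7074.0 / 86164) × 360° = 29.56°.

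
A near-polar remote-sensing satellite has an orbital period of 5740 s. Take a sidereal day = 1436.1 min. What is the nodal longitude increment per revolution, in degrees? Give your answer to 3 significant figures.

During one orbit Earth rotates (5740.0 / 86166) × 360° = 23.98°.

24.0°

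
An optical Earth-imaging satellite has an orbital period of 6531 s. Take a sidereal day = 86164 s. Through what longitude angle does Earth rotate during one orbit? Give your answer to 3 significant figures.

During one orbit Earth rotates (6531.0 / 86164) × 360° = 27.29°.

27.3°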